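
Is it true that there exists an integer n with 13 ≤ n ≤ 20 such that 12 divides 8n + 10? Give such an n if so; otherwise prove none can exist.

There is no such integer n in that range.

For n = 13, 14, …, 20 the values of 8n + 10 modulo 12 are 6, 2, 10, 6, 2, 10, 6, 2 respectively.
The residue 0 does not occur, so no n in [13, 20] makes 8n + 10 a multiple of 12.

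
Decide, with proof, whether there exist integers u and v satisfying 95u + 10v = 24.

Both 95 and 10 are divisible by gcd(95, 10) = 5, hence so is any combination 95u + 10v.
But 24 is not a multiple of 5 (it leaves remainder 4).
So the equation is unsolvable over ℤ.

No, no such integers exist.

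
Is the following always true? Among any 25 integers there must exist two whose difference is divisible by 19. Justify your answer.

True.

Partition the integers by their residue mod 19; there are 19 classes.
Placing 25 integers into 19 classes, some class receives at least two — say a and b.
Then a ≡ b (mod 19), i.e. 19 ∣ (a − b).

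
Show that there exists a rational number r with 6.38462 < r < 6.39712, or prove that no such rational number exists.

r = 115/18

Scale by 18: the interval becomes (114.92316, 115.14816), which contains the integer 115.
Dividing back, 6.38462 < 115/18 < 6.39712, and 115/18 is rational.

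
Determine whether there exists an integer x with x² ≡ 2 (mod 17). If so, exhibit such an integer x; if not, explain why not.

Take x = 6. Then 6² = 36 = 2·17 + 2, so 6² ≡ 2 (mod 17).

x = 6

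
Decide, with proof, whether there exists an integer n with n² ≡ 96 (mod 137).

There is no such integer.

137 is prime, so by Euler's criterion 96 is a square mod 137 iff 96^((137−1)/2) = 96^68 ≡ 1 (mod 137).
Squaring successively (mod 137): 96^2 = 9216 ≡ 37; 96^4 ≡ 37² = 1369 ≡ 136; 96^8 ≡ 136² = 18496 ≡ 1; 96^16 ≡ 1² = 1 ≡ 1; 96^32 ≡ 1² = 1 ≡ 1; 96^64 ≡ 1² = 1 ≡ 1.
Since 68 = 64 + 4, 96^68 ≡ 1 · 136; multiplying out mod 137: 1·136 = 136 ≡ 136. Thus 96^68 ≡ 136 ≡ −1 (mod 137).
By Euler's criterion 96 is a quadratic non-residue mod 137: no n satisfies n² ≡ 96 (mod 137).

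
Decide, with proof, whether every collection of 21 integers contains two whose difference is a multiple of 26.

Take the 21 consecutive integers 9, 10, …, 29: their residues mod 26 are all distinct because 21 ≤ 26.
No two share a residue, so no pair has difference divisible by 26; the claim fails for this set.

No; for instance {9, 10, 11, 12, 13, 14, 15, 16, 17, 18, 19, 20, 21, 22, 23, 24, 25, 26, 27, 28, 29} is a counterexample.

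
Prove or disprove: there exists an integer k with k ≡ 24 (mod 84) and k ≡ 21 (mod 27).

The moduli are not coprime: gcd(84, 27) = 3. Compatibility requires 3 ∣ (21 − 24) = -3, which holds, so solutions exist.
Put k = 24 + 84t, so we need 84t ≡ 24 (mod 27), equivalently (divide by 3) 28t ≡ 8 (mod 9).
28 ≡ 1 (mod 9), so this reads 1t ≡ 8 (mod 9). So t ≡ 8 (mod 9).
Then k = 24 + 84·8 = 696.
Indeed 696 ≡ 24 (mod 84) and 696 ≡ 21 (mod 27).

k = 696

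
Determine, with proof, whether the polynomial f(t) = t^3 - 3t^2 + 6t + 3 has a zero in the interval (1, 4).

f has no root in that interval.

Evaluate at the endpoints: f(1) = 7, f(4) = 43 — same sign (positive).
The derivative f'(t) = 3t^2 - 6t + 6 is a quadratic with discriminant (-6)² − 4·3·6 = -36 < 0; it never vanishes, so it is always positive (sign of the leading coefficient).
Hence f is strictly increasing on ℝ, and in particular on [1, 4]. A strictly monotone function with same-sign endpoint values stays positive on the whole interval, so f has no zero in (1, 4).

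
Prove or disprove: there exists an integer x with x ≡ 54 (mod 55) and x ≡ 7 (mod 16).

x = 439

Since 55 and 16 share no common factor, CRT says the pair of congruences has a solution (unique mod 880).
Any solution of the first congruence is x = 54 + 55t; substituting into the second, 55t ≡ 7 − 54 ≡ 1 (mod 16).
55 ≡ 7 (mod 16), so this reads 7t ≡ 1 (mod 16). Since 7·7 = 49 = 3·16 + 1, the inverse of 7 mod 16 is 7.
Multiplying by 7: t ≡ 7·1 = 7 (mod 16).
With t = 7: x = 54 + 55·7 = 439.
Indeed 439 ≡ 54 (mod 55) and 439 ≡ 7 (mod 16).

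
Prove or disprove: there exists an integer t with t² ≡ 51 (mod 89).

No, no such integer exists.

Apply Euler's criterion with the prime 89: 51 is a quadratic residue iff 51^44 ≡ 1 (mod 89), and a non-residue iff it is ≡ −1.
Repeated squaring mod 89: 51^2 = 2601 ≡ 20; 51^4 ≡ 20² = 400 ≡ 44; 51^8 ≡ 44² = 1936 ≡ 67; 51^16 ≡ 67² = 4489 ≡ 39; 51^32 ≡ 39² = 1521 ≡ 8.
Since 44 = 32 + 8 + 4, 51^44 ≡ 8 · 67 · 44; multiplying out mod 89: 8·67 = 536 ≡ 2, then 2·44 = 88 ≡ 88. Thus 51^44 ≡ 88 ≡ −1 (mod 89).
By Euler's criterion 51 is a quadratic non-residue mod 89: no t satisfies t² ≡ 51 (mod 89).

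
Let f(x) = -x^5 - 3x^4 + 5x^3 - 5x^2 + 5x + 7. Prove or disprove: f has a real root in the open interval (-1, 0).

f(-1) = -10 and f(0) = 7, which have opposite signs.
f is continuous everywhere (it is a polynomial), in particular on [-1, 0].
By the Intermediate Value Theorem, f takes the value 0 somewhere in the open interval.

Yes, f has a root in the interval.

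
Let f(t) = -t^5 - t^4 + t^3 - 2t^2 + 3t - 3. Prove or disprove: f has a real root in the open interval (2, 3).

No.

f(2) = -45 and f(3) = -309, both negative, so a sign-change argument is unavailable; we show f keeps this sign on the whole interval.
Substitute t = 2 + u, where 0 < u < 1 on the interval. Expanding, f(2 + u) = -u^5 - 11u^4 - 47u^3 - 100u^2 - 105u - 45.
The nonzero coefficients here are all negative, so for u > 0 every term is negative (or zero), and the constant term -45 is strictly negative.
Therefore f(t) < 0 throughout (2, 3), and f has no zero there.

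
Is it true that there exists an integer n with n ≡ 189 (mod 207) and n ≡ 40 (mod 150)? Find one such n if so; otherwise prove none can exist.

No, no such integer exists.

Reduce both congruences modulo 3, which divides 207 and 150: they say n ≡ 189 (mod 3) and n ≡ 40 (mod 3).
These are incompatible: 189 − 40 = 149 is not divisible by 3.
Hence the system has no solution.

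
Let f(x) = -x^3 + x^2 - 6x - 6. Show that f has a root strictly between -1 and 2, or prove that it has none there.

f(-1) = 2 and f(2) = -22, which have opposite signs.
Since f is a polynomial it is continuous on [-1, 2].
By the Intermediate Value Theorem, f takes the value 0 somewhere in the open interval.

Such a root exists.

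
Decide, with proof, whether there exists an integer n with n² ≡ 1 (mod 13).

Take n = 12. Then 12² = 144 = 11·13 + 1, so 12² ≡ 1 (mod 13).

n = 12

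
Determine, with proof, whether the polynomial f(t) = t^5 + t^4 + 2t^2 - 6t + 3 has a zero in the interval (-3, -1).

Such a root exists.

f(-3) = -123 and f(-1) = 11, which have opposite signs.
Since f is a polynomial it is continuous on [-3, -1].
By the Intermediate Value Theorem f must vanish at some point of (-3, -1).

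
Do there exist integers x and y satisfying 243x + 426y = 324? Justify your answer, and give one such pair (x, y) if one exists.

Every value of 243x + 426y is a multiple of gcd(243, 426) = 3; since 3 ∣ 324, solutions exist.
Dividing through by 3 reduces the equation to 81x + 142y = 108.
Run the Euclidean algorithm on 142 and 81: 142 = 1·81 + 61, 81 = 1·61 + 20, 61 = 3·20 + 1, 20 = 20·1 + 0.
Unwinding: 1 = 61 − 3·20 = 61 − 3·(81 − 1·61) = −3·81 + 4·61 = −3·81 + 4·(142 − 1·81) = 4·142 − 7·81, i.e. 81·(-7) + 142·4 = 1.
Multiplying through by 108: x = (-7)·108 = -756, y = 4·108 = 432 is a solution.
Shifting by a multiple of (142, −81) keeps it a solution: x = -756 + 6·142 = 96, y = 432 − 6·81 = -54.
Check: 243·96 + 426·(-54) = 23328 − 23004 = 324. ✓

x = 96, y = -54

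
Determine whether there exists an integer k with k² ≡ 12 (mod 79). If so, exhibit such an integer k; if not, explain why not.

There is no such integer.

Apply Euler's criterion with the prime 79: 12 is a quadratic residue iff 12^39 ≡ 1 (mod 79), and a non-residue iff it is ≡ −1.
Squaring successively (mod 79): 12^2 = 144 ≡ 65; 12^4 ≡ 65² = 4225 ≡ 38; 12^8 ≡ 38² = 1444 ≡ 22; 12^16 ≡ 22² = 484 ≡ 10; 12^32 ≡ 10² = 100 ≡ 21.
Since 39 = 32 + 4 + 2 + 1, 12^39 ≡ 21 · 38 · 65 · 12; multiplying out mod 79: 21·38 = 798 ≡ 8, then 8·65 = 520 ≡ 46, then 46·12 = 552 ≡ 78. Thus 12^39 ≡ 78 ≡ −1 (mod 79).
The value −1 means 12 is a non-residue modulo 79, so k² ≡ 12 (mod 79) is impossible.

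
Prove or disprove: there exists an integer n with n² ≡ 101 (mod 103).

103 is prime, so by Euler's criterion 101 is a square mod 103 iff 101^((103−1)/2) = 101^51 ≡ 1 (mod 103).
Repeated squaring mod 103: 101^2 = 10201 ≡ 4; 101^4 ≡ 4² = 16 ≡ 16; 101^8 ≡ 16² = 256 ≡ 50; 101^16 ≡ 50² = 2500 ≡ 28; 101^32 ≡ 28² = 784 ≡ 63.
Since 51 = 32 + 16 + 2 + 1, 101^51 ≡ 63 · 28 · 4 · 101; multiplying out mod 103: 63·28 = 1764 ≡ 13, then 13·4 = 52 ≡ 52, then 52·101 = 5252 ≡ 102. Thus 101^51 ≡ 102 ≡ −1 (mod 103).
The value −1 means 101 is a non-residue modulo 103, so n² ≡ 101 (mod 103) is impossible.

No such integer exists.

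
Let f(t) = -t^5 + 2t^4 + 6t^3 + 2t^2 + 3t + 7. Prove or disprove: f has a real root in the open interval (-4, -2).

No.

f(-4) = 1179 and f(-2) = 25, both positive, so a sign-change argument is unavailable; we show f keeps this sign on the whole interval.
Substitute t = -2 − u, where 0 < u < 2 on the interval. Expanding, f(-2 − u) = u^5 + 12u^4 + 50u^3 + 94u^2 + 77u + 25.
The nonzero coefficients here are all positive, so for u > 0 every term is positive (or zero), and the constant term 25 is strictly positive.
Therefore f(t) > 0 throughout (-4, -2), and f has no zero there.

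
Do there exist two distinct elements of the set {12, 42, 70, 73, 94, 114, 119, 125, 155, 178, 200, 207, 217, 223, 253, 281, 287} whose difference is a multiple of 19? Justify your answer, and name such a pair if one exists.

Residues mod 19: 12↦12, 42↦4, 70↦13, 73↦16, 94↦18, 114↦0, 119↦5, 125↦11, 155↦3, 178↦7, 200↦10, 207↦17, 217↦8, 223↦14, 253↦6, 281↦15, 287↦2.
No residue repeats among the 17 elements, so no pair has difference ≡ 0 (mod 19).

No, no such pair exists.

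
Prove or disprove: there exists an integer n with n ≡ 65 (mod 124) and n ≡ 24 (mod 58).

Reduce both congruences modulo 2, which divides 124 and 58: they say n ≡ 65 (mod 2) and n ≡ 24 (mod 2).
These are incompatible: 65 − 24 = 41 is not divisible by 2.
So no integer satisfies both congruences.

No such integer exists.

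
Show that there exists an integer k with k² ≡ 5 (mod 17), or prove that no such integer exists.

Computing k² mod 17 for k = 0, 1, …, 8 (enough, by the symmetry k ↦ 17 − k) gives 0, 1, 4, 9, 16, 8, 2, 15, 13.
The set of squares mod 17 is therefore {0, 1, 2, 4, 8, 9, 13, 15, 16}, which does not contain 5.
Therefore k² ≡ 5 (mod 17) has no solution.

There is no such integer.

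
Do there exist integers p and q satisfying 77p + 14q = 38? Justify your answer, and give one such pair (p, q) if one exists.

No such integers exist.

gcd(77, 14) = 7, so every integer of the form 77p + 14q is a multiple of 7.
However 38 leaves remainder 3 on division by 7.
Hence no integers p, q satisfy the equation.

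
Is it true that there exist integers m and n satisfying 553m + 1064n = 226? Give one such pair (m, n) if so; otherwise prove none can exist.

No, no such integers exist.

Any value of 553m + 1064n is a multiple of gcd(553, 1064) = 7.
But 226 = 7·32 + 2, so 7 ∤ 226.
Therefore 553m + 1064n = 226 has no solution in integers.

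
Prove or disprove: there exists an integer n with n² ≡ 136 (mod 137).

n = 37 works: 37² = 1369, and 1369 − 136 = 1233 = 9·137.

n = 37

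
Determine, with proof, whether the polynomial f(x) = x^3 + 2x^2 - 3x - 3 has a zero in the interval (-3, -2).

Such a root exists.

f(-3) = -3 and f(-2) = 3, which have opposite signs.
f is continuous everywhere (it is a polynomial), in particular on [-3, -2].
By the Intermediate Value Theorem, f takes the value 0 somewhere in the open interval.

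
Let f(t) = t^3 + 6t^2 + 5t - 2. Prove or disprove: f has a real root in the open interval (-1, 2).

f(-1) = -2 and f(2) = 40, which have opposite signs.
f is continuous everywhere (it is a polynomial), in particular on [-1, 2].
By the Intermediate Value Theorem, f takes the value 0 somewhere in the open interval.

Such a root exists.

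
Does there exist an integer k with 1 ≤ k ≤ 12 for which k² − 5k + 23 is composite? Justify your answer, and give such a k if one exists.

No, no such integer k in that range exists.

The values for k = 1, 2, …, 12 are 19, 17, 17, 19, 23, 29, 37, 47, 59, 73, 89, 107, and each of these is prime.
So no value in the range makes the expression composite.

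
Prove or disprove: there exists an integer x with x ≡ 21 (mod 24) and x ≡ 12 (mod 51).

x = 165

The moduli are not coprime: gcd(24, 51) = 3. Compatibility requires 3 ∣ (12 − 21) = -9, which holds, so solutions exist.
The integers ≡ 21 (mod 24) are 21, 45, 69, 93, 117, 141, 165, …; their remainders mod 51 are 21, 45, 18, 42, 15, 39, 12, so x = 165 is the first that is ≡ 12 (mod 51).
Check: 165 mod 24 = 21, 165 mod 51 = 12. ✓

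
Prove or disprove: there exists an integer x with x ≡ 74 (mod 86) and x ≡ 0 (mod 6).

gcd(86, 6) = 2. A simultaneous solution exists iff 74 ≡ 0 (mod 2); here 74 mod 2 = 0 = 0 mod 2, so it does.
List candidates x ≡ 74 (mod 86): 74, 160, 246. Modulo 6 these are 2, 4, 0; 246 gives 0 as required.
Indeed 246 ≡ 74 (mod 86) and 246 ≡ 0 (mod 6).

x = 246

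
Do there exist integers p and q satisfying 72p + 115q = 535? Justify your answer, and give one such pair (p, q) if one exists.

p = 25, q = -11

72 and 115 are coprime, so 72p + 115q ranges over all of ℤ.
Dividing repeatedly: 115 = 1·72 + 43, 72 = 1·43 + 29, 43 = 1·29 + 14, 29 = 2·14 + 1, 14 = 14·1 + 0.
Working back up the chain: 1 = 29 − 2·14 = 29 − 2·(43 − 1·29) = −2·43 + 3·29 = −2·43 + 3·(72 − 1·43) = 3·72 − 5·43 = 3·72 − 5·(115 − 1·72) = −5·115 + 8·72. So 72·8 + 115·(-5) = 1.
Multiplying through by 535: p = 8·535 = 4280, q = (-5)·535 = -2675 is a solution.
The general solution is p = 4280 + 115k, q = -2675 − 72k; taking k = -37 gives the smaller pair p = 25, q = -11.
Check: 72·25 + 115·(-11) = 1800 − 1265 = 535. ✓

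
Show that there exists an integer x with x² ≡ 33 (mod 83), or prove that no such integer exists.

x = 45 works: 45² = 2025, and 2025 − 33 = 1992 = 24·83.

x = 45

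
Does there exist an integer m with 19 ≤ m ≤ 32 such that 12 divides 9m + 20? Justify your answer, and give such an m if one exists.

No such integer m in that range exists.

At m = 19, 9·19 + 20 = 191 ≡ 11 (mod 12), and each step in m adds 9, giving residues 11, 8, 5, 2, 11, 8, 5, 2, 11, 8, 5, 2, 11, 8 for m = 19, 20, …, 32.
Since 0 is absent from this list, 12 ∤ 9m + 20 for every m with 19 ≤ m ≤ 32.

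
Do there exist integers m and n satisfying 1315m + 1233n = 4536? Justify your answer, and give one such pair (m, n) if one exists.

1315 and 1233 are coprime, so 1315m + 1233n ranges over all of ℤ.
Dividing repeatedly: 1315 = 1·1233 + 82, 1233 = 15·82 + 3, 82 = 27·3 + 1, 3 = 3·1 + 0.
Back-substituting, 1 = 82 − 27·3 = 82 − 27·(1233 − 15·82) = −27·1233 + 406·82 = −27·1233 + 406·(1315 − 1·1233) = 406·1315 − 433·1233; that is, 1315·406 + 1233·(-433) = 1.
Times 4536: 1315·1841616 + 1233·(-1964088) = 4536, so (1841616, -1964088) solves it.
The general solution is m = 1841616 + 1233k, n = -1964088 − 1315k; taking k = -1493 gives the smaller pair m = 747, n = -793.
Indeed 1315·747 + 1233·(-793) = 982305 − 977769 = 4536.

m = 747, n = -793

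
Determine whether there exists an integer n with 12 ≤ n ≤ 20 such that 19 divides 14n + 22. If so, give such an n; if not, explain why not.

n = 12 works, since 14·12 + 22 = 190 = 10·19.

n = 12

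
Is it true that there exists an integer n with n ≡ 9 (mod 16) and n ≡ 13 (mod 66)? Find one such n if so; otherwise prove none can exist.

n = 409

The moduli are not coprime: gcd(16, 66) = 2. Compatibility requires 2 ∣ (13 − 9) = 4, which holds, so solutions exist.
Put n = 9 + 16t, so we need 16t ≡ 4 (mod 66), equivalently (divide by 2) 8t ≡ 2 (mod 33).
To invert 8 modulo 33: 33 = 4·8 + 1, 8 = 8·1 + 0, and unwinding, 1 = 33 − 4·8. Thus 8⁻¹ ≡ -4 ≡ 29 (mod 33).
Therefore t ≡ 29·2 = 58 ≡ 25 (mod 33).
Then n = 9 + 16·25 = 409.
Indeed 409 ≡ 9 (mod 16) and 409 ≡ 13 (mod 66).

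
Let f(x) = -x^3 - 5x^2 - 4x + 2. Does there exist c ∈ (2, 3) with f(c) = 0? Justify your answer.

f(2) = -34 and f(3) = -82, both negative, so a sign-change argument is unavailable; we show f keeps this sign on the whole interval.
Shift to the endpoint 2: with x = 2 + u (0 < u < 1), one computes f(2 + u) = -u^3 - 11u^2 - 36u - 34.
The nonzero coefficients here are all negative, so for u > 0 every term is negative (or zero), and the constant term -34 is strictly negative.
Therefore f(x) < 0 throughout (2, 3), and f has no zero there.

f has no root in that interval.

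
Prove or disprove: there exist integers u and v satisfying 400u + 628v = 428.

Every value of 400u + 628v is a multiple of gcd(400, 628) = 4; since 4 ∣ 428, solutions exist.
Dividing through by 4 reduces the equation to 100u + 157v = 107.
Euclidean algorithm: 157 = 1·100 + 57, 100 = 1·57 + 43, 57 = 1·43 + 14, 43 = 3·14 + 1, 14 = 14·1 + 0.
Unwinding: 1 = 43 − 3·14 = 43 − 3·(57 − 1·43) = −3·57 + 4·43 = −3·57 + 4·(100 − 1·57) = 4·100 − 7·57 = 4·100 − 7·(157 − 1·100) = −7·157 + 11·100, i.e. 100·11 + 157·(-7) = 1.
Scaling by 107 gives the particular solution (u, v) = (1177, -749).
Subtracting 7·157 from u and adding 7·100 to v gives the tidier solution (78, -49).
Indeed 400·78 + 628·(-49) = 31200 − 30772 = 428.

u = 78, v = -49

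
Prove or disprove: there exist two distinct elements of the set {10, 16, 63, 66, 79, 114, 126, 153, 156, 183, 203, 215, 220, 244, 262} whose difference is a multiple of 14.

Reduce each element mod 14: 10↦10, 16↦2, 63↦7, 66↦10, 79↦9, 114↦2, 126↦0, 153↦13, 156↦2, 183↦1, 203↦7, 215↦5, 220↦10, 244↦6, 262↦10. The residue 10 repeats (at 10 and 66), and 66 − 10 = 56 = 4·14.

The pair (10, 66) works.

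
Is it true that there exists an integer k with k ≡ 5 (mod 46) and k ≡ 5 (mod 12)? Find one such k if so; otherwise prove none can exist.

k = 5

The moduli are not coprime: gcd(46, 12) = 2. Compatibility requires 2 ∣ (5 − 5) = 0, which holds, so solutions exist.
The smallest candidate k = 5 works directly: 5 ≡ 5 (mod 12).
Verify: 5 = 0·46 + 5 and 5 = 0·12 + 5. ✓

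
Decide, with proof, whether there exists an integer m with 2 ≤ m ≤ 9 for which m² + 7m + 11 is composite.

At m = 9: 9² + 7·9 + 11 = 155 = 5·31, which is composite.

m = 9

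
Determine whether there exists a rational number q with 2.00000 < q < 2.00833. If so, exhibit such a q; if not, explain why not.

q = 243/121

Look for a denominator N such that an integer falls strictly between N·2.00000 and N·2.00833. N = 121 works: 121·2.00000 = 242.00000 < 243 < 243.00793 = 121·2.00833.
So q = 243/121 works: it is a ratio of integers, and dividing 121·2.00000 < 243 < 121·2.00833 through by 121 gives 2.00000 < 243/121 < 2.00833.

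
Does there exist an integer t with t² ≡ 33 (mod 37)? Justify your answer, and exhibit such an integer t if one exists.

Take t = 12. Then 12² = 144 = 3·37 + 33, so 12² ≡ 33 (mod 37).

t = 12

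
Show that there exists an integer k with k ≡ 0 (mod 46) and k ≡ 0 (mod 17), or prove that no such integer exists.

The moduli 46 and 17 are coprime, so by the Chinese Remainder Theorem a unique solution modulo 782 exists.
Write k = 0 + 46t and require 0 + 46t ≡ 0 (mod 17), i.e. 46t ≡ 0 (mod 17).
46 ≡ 12 (mod 17), so this reads 12t ≡ 0 (mod 17). t = 0 satisfies this.
Taking t = 0 gives k = 0 + 46·0 = 0.
Indeed 0 ≡ 0 (mod 46) and 0 ≡ 0 (mod 17).

k = 0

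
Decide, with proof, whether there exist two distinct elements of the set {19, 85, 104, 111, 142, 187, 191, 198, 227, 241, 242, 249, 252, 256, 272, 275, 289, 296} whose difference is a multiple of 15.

Both 19 and 289 leave remainder 4 on division by 15; their difference 270 = 18·15 is a multiple of 15.

19 and 289 are such a pair.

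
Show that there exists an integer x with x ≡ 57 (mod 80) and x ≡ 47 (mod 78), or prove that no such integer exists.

x = 2777

The moduli are not coprime: gcd(80, 78) = 2. Compatibility requires 2 ∣ (47 − 57) = -10, which holds, so solutions exist.
Put x = 57 + 80t, so we need 80t ≡ 68 (mod 78), equivalently (divide by 2) 40t ≡ 34 (mod 39).
40 ≡ 1 (mod 39), so this reads 1t ≡ 34 (mod 39). So t ≡ 34 (mod 39).
Then x = 57 + 80·34 = 2777.
Indeed 2777 ≡ 57 (mod 80) and 2777 ≡ 47 (mod 78).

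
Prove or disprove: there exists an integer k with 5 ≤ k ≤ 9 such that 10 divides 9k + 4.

No such integer k in that range exists.

The values of 9k + 4 for k = 5, 6, …, 9 are 49, 58, 67, 76, 85; reduced mod 10 these are 9, 8, 7, 6, 5.
The residue 0 does not occur, so no k in [5, 9] makes 9k + 4 a multiple of 10.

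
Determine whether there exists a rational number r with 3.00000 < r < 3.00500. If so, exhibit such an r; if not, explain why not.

r = 604/201

Scale by 201: the interval becomes (603.00000, 604.00500), which contains the integer 604.
So r = 604/201 works: it is a ratio of integers, and dividing 201·3.00000 < 604 < 201·3.00500 through by 201 gives 3.00000 < 604/201 < 3.00500.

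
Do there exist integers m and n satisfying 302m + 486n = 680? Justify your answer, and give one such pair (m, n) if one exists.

m = 28, n = -16

Since gcd(302, 486) = 2 and 680 = 2·340, Bézout's identity guarantees a solution.
Dividing through by 2 reduces the equation to 151m + 243n = 340.
Euclidean algorithm: 243 = 1·151 + 92, 151 = 1·92 + 59, 92 = 1·59 + 33, 59 = 1·33 + 26, 33 = 1·26 + 7, 26 = 3·7 + 5, 7 = 1·5 + 2, 5 = 2·2 + 1, 2 = 2·1 + 0.
Back-substituting, 1 = 5 − 2·2 = 5 − 2·(7 − 1·5) = −2·7 + 3·5 = −2·7 + 3·(26 − 3·7) = 3·26 − 11·7 = 3·26 − 11·(33 − 1·26) = −11·33 + 14·26 = −11·33 + 14·(59 − 1·33) = 14·59 − 25·33 = 14·59 − 25·(92 − 1·59) = −25·92 + 39·59 = −25·92 + 39·(151 − 1·92) = 39·151 − 64·92 = 39·151 − 64·(243 − 1·151) = −64·243 + 103·151; that is, 151·103 + 243·(-64) = 1.
Times 340: 151·35020 + 243·(-21760) = 340, so (35020, -21760) solves it.
Shifting by a multiple of (243, −151) keeps it a solution: m = 35020 − 144·243 = 28, n = -21760 + 144·151 = -16.
Indeed 302·28 + 486·(-16) = 8456 − 7776 = 680.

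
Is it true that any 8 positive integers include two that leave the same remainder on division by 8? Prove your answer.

No, the set {12, 13, 14, 15, 16, 17, 18, 19} is a counterexample.

Take the 8 consecutive integers 12, 13, …, 19: their residues mod 8 are all distinct because 8 ≤ 8.
So no two of them leave the same remainder on division by 8; the claim fails for this set.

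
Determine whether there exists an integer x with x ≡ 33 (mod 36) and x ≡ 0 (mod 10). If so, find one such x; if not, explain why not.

gcd(36, 10) = 2. If x ≡ 33 (mod 36) and x ≡ 0 (mod 10), then x ≡ 33 (mod 2) and x ≡ 0 (mod 2).
However 33 ≡ 1 and 0 ≡ 0 (mod 2), and 1 ≠ 0.
Therefore no such x exists.

No such integer exists.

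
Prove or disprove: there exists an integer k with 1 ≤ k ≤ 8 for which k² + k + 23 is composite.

At k = 3: 3² + 3 + 23 = 35 = 5·7, which is composite.

k = 3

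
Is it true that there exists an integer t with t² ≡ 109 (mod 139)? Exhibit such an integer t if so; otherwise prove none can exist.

139 is prime, so by Euler's criterion 109 is a square mod 139 iff 109^((139−1)/2) = 109^69 ≡ 1 (mod 139).
Squaring successively (mod 139): 109^2 = 11881 ≡ 66; 109^4 ≡ 66² = 4356 ≡ 47; 109^8 ≡ 47² = 2209 ≡ 124; 109^16 ≡ 124² = 15376 ≡ 86; 109^32 ≡ 86² = 7396 ≡ 29; 109^64 ≡ 29² = 841 ≡ 7.
Since 69 = 64 + 4 + 1, 109^69 ≡ 7 · 47 · 109; multiplying out mod 139: 7·47 = 329 ≡ 51, then 51·109 = 5559 ≡ 138. Thus 109^69 ≡ 138 ≡ −1 (mod 139).
By Euler's criterion 109 is a quadratic non-residue mod 139: no t satisfies t² ≡ 109 (mod 139).

No such integer exists.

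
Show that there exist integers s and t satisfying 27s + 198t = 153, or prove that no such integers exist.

Since gcd(27, 198) = 9 and 153 = 9·17, Bézout's identity guarantees a solution.
Dividing through by 9 reduces the equation to 3s + 22t = 17.
Dividing repeatedly: 22 = 7·3 + 1, 3 = 3·1 + 0.
Back-substituting, 1 = 22 − 7·3; that is, 3·(-7) + 22·1 = 1.
Multiplying through by 17: s = (-7)·17 = -119, t = 1·17 = 17 is a solution.
Adding 6·22 to s and subtracting 6·3 from t gives the tidier solution (13, -1).
Check: 27·13 + 198·(-1) = 351 − 198 = 153. ✓

s = 13, t = -1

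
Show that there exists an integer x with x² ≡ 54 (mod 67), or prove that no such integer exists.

x = 56

x = 56 works: 56² = 3136, and 3136 − 54 = 3082 = 46·67.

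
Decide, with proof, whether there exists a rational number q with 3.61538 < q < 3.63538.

Multiplying by 8: 8·3.61538 = 28.92304 and 8·3.63538 = 29.08304, so the integer 29 lies strictly between them.
Dividing back, 3.61538 < 29/8 < 3.63538, and 29/8 is rational.

q = 29/8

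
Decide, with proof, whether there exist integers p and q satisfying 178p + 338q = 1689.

No, no such integers exist.

gcd(178, 338) = 2, so every integer of the form 178p + 338q is a multiple of 2.
However 1689 leaves remainder 1 on division by 2.
Therefore 178p + 338q = 1689 has no solution in integers.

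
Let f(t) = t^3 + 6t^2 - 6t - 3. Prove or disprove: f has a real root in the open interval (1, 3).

Yes, f has a root in the interval.

f(1) = -2 and f(3) = 60, which have opposite signs.
f is continuous everywhere (it is a polynomial), in particular on [1, 3].
By the Intermediate Value Theorem, f takes the value 0 somewhere in the open interval.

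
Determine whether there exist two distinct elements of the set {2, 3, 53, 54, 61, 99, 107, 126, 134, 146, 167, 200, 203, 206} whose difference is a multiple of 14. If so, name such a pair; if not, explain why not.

Two integers differ by a multiple of 14 exactly when they have the same residue mod 14. The residues are 2↦2, 3↦3, 53↦11, 54↦12, 61↦5, 99↦1, 107↦9, 126↦0, 134↦8, 146↦6, 167↦13, 200↦4, 203↦7, 206↦10.
These 14 residues are pairwise different, hence no difference of two elements is divisible by 14.

No such pair exists.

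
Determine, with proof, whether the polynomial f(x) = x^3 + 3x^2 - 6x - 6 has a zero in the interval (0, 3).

Yes, f has a root in the interval.

f(0) = -6 and f(3) = 30, which have opposite signs.
f is continuous everywhere (it is a polynomial), in particular on [0, 3].
By the Intermediate Value Theorem, f takes the value 0 somewhere in the open interval.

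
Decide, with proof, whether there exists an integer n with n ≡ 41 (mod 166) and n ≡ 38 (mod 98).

Both moduli are multiples of 2 = gcd(166, 98), so any solution would satisfy n ≡ 41 and n ≡ 38 modulo 2 simultaneously.
However 41 ≡ 1 and 38 ≡ 0 (mod 2), and 1 ≠ 0.
Therefore no such n exists.

There is no such integer.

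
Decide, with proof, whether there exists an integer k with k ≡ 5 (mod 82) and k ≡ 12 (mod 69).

gcd(82, 69) = 1, so the Chinese Remainder Theorem guarantees exactly one residue class mod 5658 satisfying both.
Write k = 5 + 82t and require 5 + 82t ≡ 12 (mod 69), i.e. 82t ≡ 7 (mod 69).
82 ≡ 13 (mod 69), so this reads 13t ≡ 7 (mod 69). To invert 13 modulo 69: 69 = 5·13 + 4, 13 = 3·4 + 1, 4 = 4·1 + 0, and unwinding, 1 = 13 − 3·4 = 13 − 3·(69 − 5·13) = −3·69 + 16·13. Thus 13⁻¹ ≡ 16 (mod 69).
Therefore t ≡ 16·7 = 112 ≡ 43 (mod 69).
With t = 43: k = 5 + 82·43 = 3531.
Indeed 3531 ≡ 5 (mod 82) and 3531 ≡ 12 (mod 69).

k = 3531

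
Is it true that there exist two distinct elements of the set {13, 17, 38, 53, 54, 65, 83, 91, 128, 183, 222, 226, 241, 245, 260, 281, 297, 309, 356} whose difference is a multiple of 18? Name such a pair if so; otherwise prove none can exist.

Yes: 17 and 53.

17 mod 18 = 17 and 53 mod 18 = 17, so 53 − 17 = 36 = 2·18.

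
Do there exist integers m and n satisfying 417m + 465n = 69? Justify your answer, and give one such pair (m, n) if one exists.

gcd(417, 465) = 3, and 3 divides 69, so integer solutions exist.
Dividing through by 3 reduces the equation to 139m + 155n = 23.
Euclidean algorithm: 155 = 1·139 + 16, 139 = 8·16 + 11, 16 = 1·11 + 5, 11 = 2·5 + 1, 5 = 5·1 + 0.
Back-substituting, 1 = 11 − 2·5 = 11 − 2·(16 − 1·11) = −2·16 + 3·11 = −2·16 + 3·(139 − 8·16) = 3·139 − 26·16 = 3·139 − 26·(155 − 1·139) = −26·155 + 29·139; that is, 139·29 + 155·(-26) = 1.
Times 23: 139·667 + 155·(-598) = 23, so (667, -598) solves it.
Shifting by a multiple of (155, −139) keeps it a solution: m = 667 − 4·155 = 47, n = -598 + 4·139 = -42.
Check: 417·47 + 465·(-42) = 19599 − 19530 = 69. ✓

m = 47, n = -42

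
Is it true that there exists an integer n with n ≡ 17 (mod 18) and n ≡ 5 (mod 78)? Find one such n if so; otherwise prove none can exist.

Here gcd(18, 78) = 6, and both 17 and 5 leave remainder 5 mod 6, so the system is consistent.
Write n = 17 + 18t. Then 18t ≡ 5 − 17 ≡ 66 (mod 78); dividing through by 6 gives 3t ≡ 11 (mod 13).
Invert 3 mod 13 by the Euclidean algorithm: 13 = 4·3 + 1, 3 = 3·1 + 0; back-substituting, 1 = 13 − 4·3. Hence 3·(-4) ≡ 1, so 3⁻¹ ≡ -4 ≡ 9 (mod 13).
Multiplying by 9: t ≡ 9·11 = 99 ≡ 8 (mod 13).
Then n = 17 + 18·8 = 161.
Verify: 161 = 8·18 + 17 and 161 = 2·78 + 5. ✓

n = 161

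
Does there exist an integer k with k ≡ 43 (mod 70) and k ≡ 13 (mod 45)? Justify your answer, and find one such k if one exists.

k = 463

The moduli are not coprime: gcd(70, 45) = 5. Compatibility requires 5 ∣ (13 − 43) = -30, which holds, so solutions exist.
Step through k = 43, 43 + 70, 43 + 2·70, …: the values 43, 113, 183, 253, 323, 393, 463 reduce mod 45 to 43, 23, 3, 28, 8, 33, 13. The value 463 hits 13.
Indeed 463 ≡ 43 (mod 70) and 463 ≡ 13 (mod 45).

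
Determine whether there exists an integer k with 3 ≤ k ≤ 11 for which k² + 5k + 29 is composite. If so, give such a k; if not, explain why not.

At k = 9: 9² + 5·9 + 29 = 155 = 5·31, which is composite.

k = 9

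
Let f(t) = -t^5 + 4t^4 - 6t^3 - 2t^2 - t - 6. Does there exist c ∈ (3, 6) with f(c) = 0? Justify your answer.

f(3) = -108 and f(6) = -3972, both negative, so a sign-change argument is unavailable; we show f keeps this sign on the whole interval.
Shift to the endpoint 3: with t = 3 + u (0 < u < 3), one computes f(3 + u) = -u^5 - 11u^4 - 48u^3 - 110u^2 - 148u - 108.
The nonzero coefficients here are all negative, so for u > 0 every term is negative (or zero), and the constant term -108 is strictly negative.
Therefore f(t) < 0 throughout (3, 6), and f has no zero there.

No such root exists.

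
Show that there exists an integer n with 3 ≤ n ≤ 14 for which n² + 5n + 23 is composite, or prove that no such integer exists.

At n = 14: 14² + 5·14 + 23 = 289 = 17·17, which is composite.

n = 14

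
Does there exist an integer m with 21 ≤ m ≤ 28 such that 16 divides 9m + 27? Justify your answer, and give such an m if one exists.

No such integer m in that range exists.

For m = 21, 22, …, 28 the values of 9m + 27 modulo 16 are 8, 1, 10, 3, 12, 5, 14, 7 respectively.
Since 0 is absent from this list, 16 ∤ 9m + 27 for every m with 21 ≤ m ≤ 28.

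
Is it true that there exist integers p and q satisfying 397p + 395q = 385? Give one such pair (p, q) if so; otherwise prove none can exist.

p = 390, q = -391

Since gcd(397, 395) = 1, every integer is an integer combination of 397 and 395.
Run the Euclidean algorithm on 397 and 395: 397 = 1·395 + 2, 395 = 197·2 + 1, 2 = 2·1 + 0.
Unwinding: 1 = 395 − 197·2 = 395 − 197·(397 − 1·395) = −197·397 + 198·395, i.e. 397·(-197) + 395·198 = 1.
Multiplying through by 385: p = (-197)·385 = -75845, q = 198·385 = 76230 is a solution.
The general solution is p = -75845 + 395k, q = 76230 − 397k; taking k = 193 gives the smaller pair p = 390, q = -391.
Check: 397·390 + 395·(-391) = 154830 − 154445 = 385. ✓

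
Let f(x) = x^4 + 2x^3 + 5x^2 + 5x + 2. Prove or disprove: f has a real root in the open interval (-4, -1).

f(-4) = 190 and f(-1) = 1, both positive, so a sign-change argument is unavailable; we show f keeps this sign on the whole interval.
Shift to the endpoint -1: with x = -1 − u (0 < u < 3), one computes f(-1 − u) = u^4 + 2u^3 + 5u^2 + 3u + 1.
The nonzero coefficients here are all positive, so for u > 0 every term is positive (or zero), and the constant term 1 is strictly positive.
Therefore f(x) > 0 throughout (-4, -1), and f has no zero there.

No such root exists.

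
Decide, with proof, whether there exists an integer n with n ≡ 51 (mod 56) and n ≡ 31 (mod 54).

n = 1003

The moduli are not coprime: gcd(56, 54) = 2. Compatibility requires 2 ∣ (31 − 51) = -20, which holds, so solutions exist.
Write n = 51 + 56t. Then 56t ≡ 31 − 51 ≡ 34 (mod 54); dividing through by 2 gives 28t ≡ 17 (mod 27).
28 ≡ 1 (mod 27), so this reads 1t ≡ 17 (mod 27). So t ≡ 17 (mod 27).
Then n = 51 + 56·17 = 1003.
Check: 1003 mod 56 = 51, 1003 mod 54 = 31. ✓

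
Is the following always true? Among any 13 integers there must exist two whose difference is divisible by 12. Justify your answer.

Partition the integers by their residue mod 12; there are 12 classes.
With 13 integers and only 12 classes, the pigeonhole principle forces two of them, say a and b, into the same class.
Their difference a − b is then a multiple of 12.

Yes, this is always true.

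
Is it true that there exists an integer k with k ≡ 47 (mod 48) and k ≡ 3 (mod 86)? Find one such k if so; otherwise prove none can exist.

gcd(48, 86) = 2. A simultaneous solution exists iff 47 ≡ 3 (mod 2); here 47 mod 2 = 1 = 3 mod 2, so it does.
Write k = 47 + 48t. Then 48t ≡ 3 − 47 ≡ 42 (mod 86); dividing through by 2 gives 24t ≡ 21 (mod 43).
Since 24·9 = 216 = 5·43 + 1, the inverse of 24 mod 43 is 9.
Therefore t ≡ 9·21 = 189 ≡ 17 (mod 43).
Then k = 47 + 48·17 = 863.
Check: 863 mod 48 = 47, 863 mod 86 = 3. ✓

k = 863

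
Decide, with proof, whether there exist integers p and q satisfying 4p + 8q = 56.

p = 0, q = 7

gcd(4, 8) = 4, and 4 divides 56, so integer solutions exist.
Dividing through by 4 reduces the equation to 1p + 2q = 14.
With a unit coefficient on p, (p, q) = (14, 0) is an immediate solution.
Subtracting 7·2 from p and adding 7·1 to q gives the tidier solution (0, 7).
Check: 4·0 + 8·7 = 0 + 56 = 56. ✓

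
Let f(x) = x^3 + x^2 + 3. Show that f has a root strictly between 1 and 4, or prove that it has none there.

f(1) = 5 and f(4) = 83, both positive, so a sign-change argument is unavailable; we show f keeps this sign on the whole interval.
Substitute x = 1 + u, where 0 < u < 3 on the interval. Expanding, f(1 + u) = u^3 + 4u^2 + 5u + 5.
The nonzero coefficients here are all positive, so for u > 0 every term is positive (or zero), and the constant term 5 is strictly positive.
Therefore f(x) > 0 throughout (1, 4), and f has no zero there.

No.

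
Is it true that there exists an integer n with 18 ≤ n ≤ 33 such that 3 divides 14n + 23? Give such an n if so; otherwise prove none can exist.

n = 20

For n = 18, 19 the values 275, 289 are not multiples of 3. Try n = 20: 14·20 + 23 = 303 = 101·3, which is divisible by 3.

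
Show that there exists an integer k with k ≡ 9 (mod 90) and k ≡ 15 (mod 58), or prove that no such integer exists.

Here gcd(90, 58) = 2, and both 9 and 15 leave remainder 1 mod 2, so the system is consistent.
The integers ≡ 9 (mod 90) are 9, 99, 189, …; their remainders mod 58 are 9, 41, 15, so k = 189 is the first that is ≡ 15 (mod 58).
Indeed 189 ≡ 9 (mod 90) and 189 ≡ 15 (mod 58).

k = 189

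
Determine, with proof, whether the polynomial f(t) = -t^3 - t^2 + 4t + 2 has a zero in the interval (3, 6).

f(3) = -22 and f(6) = -226, both negative, so a sign-change argument is unavailable; we show f keeps this sign on the whole interval.
Substitute t = 3 + u, where 0 < u < 3 on the interval. Expanding, f(3 + u) = -u^3 - 10u^2 - 29u - 22.
All 4 nonzero coefficients of this polynomial in u are negative; hence for u > 0 the value is a sum of negative terms (the constant -22 among them).
Therefore f(t) < 0 throughout (3, 6), and f has no zero there.

f has no root in that interval.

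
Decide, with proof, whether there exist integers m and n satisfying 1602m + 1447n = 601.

m = 536, n = -593

Since gcd(1602, 1447) = 1, every integer is an integer combination of 1602 and 1447.
Dividing repeatedly: 1602 = 1·1447 + 155, 1447 = 9·155 + 52, 155 = 2·52 + 51, 52 = 1·51 + 1, 51 = 51·1 + 0.
Unwinding: 1 = 52 − 1·51 = 52 − (155 − 2·52) = −155 + 3·52 = −155 + 3·(1447 − 9·155) = 3·1447 − 28·155 = 3·1447 − 28·(1602 − 1·1447) = −28·1602 + 31·1447, i.e. 1602·(-28) + 1447·31 = 1.
Multiplying through by 601: m = (-28)·601 = -16828, n = 31·601 = 18631 is a solution.
Adding 12·1447 to m and subtracting 12·1602 from n gives the tidier solution (536, -593).
Indeed 1602·536 + 1447·(-593) = 858672 − 858071 = 601.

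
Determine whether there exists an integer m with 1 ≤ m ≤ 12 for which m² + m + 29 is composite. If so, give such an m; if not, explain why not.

m = 11

At m = 11: 11² + 11 + 29 = 161 = 7·23, which is composite.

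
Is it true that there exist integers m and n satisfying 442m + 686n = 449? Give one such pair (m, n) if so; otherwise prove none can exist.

Any value of 442m + 686n is a multiple of gcd(442, 686) = 2.
But 449 = 2·224 + 1, so 2 ∤ 449.
Hence no integers m, n satisfy the equation.

There are no such integers.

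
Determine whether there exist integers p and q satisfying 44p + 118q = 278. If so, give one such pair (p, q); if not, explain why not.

gcd(44, 118) = 2, and 2 divides 278, so integer solutions exist.
Dividing through by 2 reduces the equation to 22p + 59q = 139.
Euclidean algorithm: 59 = 2·22 + 15, 22 = 1·15 + 7, 15 = 2·7 + 1, 7 = 7·1 + 0.
Unwinding: 1 = 15 − 2·7 = 15 − 2·(22 − 1·15) = −2·22 + 3·15 = −2·22 + 3·(59 − 2·22) = 3·59 − 8·22, i.e. 22·(-8) + 59·3 = 1.
Times 139: 22·(-1112) + 59·417 = 139, so (-1112, 417) solves it.
Shifting by a multiple of (59, −22) keeps it a solution: p = -1112 + 19·59 = 9, q = 417 − 19·22 = -1.
Check: 44·9 + 118·(-1) = 396 − 118 = 278. ✓

p = 9, q = -1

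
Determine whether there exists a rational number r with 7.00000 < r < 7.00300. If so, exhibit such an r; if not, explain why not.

Look for a denominator N such that an integer falls strictly between N·7.00000 and N·7.00300. N = 334 works: 334·7.00000 = 2338.00000 < 2339 < 2339.00200 = 334·7.00300.
Dividing back, 7.00000 < 2339/334 < 7.00300, and 2339/334 is rational.

r = 2339/334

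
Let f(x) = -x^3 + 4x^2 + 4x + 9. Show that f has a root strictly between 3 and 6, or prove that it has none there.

Such a root exists.

f(3) = 30 and f(6) = -39, which have opposite signs.
As a polynomial, f is continuous on every closed interval.
By the Intermediate Value Theorem, f takes the value 0 somewhere in the open interval.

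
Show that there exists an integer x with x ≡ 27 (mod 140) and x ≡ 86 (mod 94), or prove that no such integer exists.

There is no such integer.

gcd(140, 94) = 2. If x ≡ 27 (mod 140) and x ≡ 86 (mod 94), then x ≡ 27 (mod 2) and x ≡ 86 (mod 2).
However 27 ≡ 1 and 86 ≡ 0 (mod 2), and 1 ≠ 0.
So no integer satisfies both congruences.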